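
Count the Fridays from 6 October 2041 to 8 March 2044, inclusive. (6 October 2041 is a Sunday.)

126

6 October 2041 is a Sunday; the first Friday on or after it is 11 October 2041 (5 days later).
From 11 October 2041 to 8 March 2044: 81 + 365 + 365 + 68 = 879 days (rest of 2041, 2042, 2043, to 8 March 2044 in 2044).
879 ÷ 7 = 125 full weeks with remainder 4, so 125 more Fridays after the first → 126.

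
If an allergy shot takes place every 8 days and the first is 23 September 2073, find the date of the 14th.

5 January 2074

The 14th occurrence is 13 intervals after the first: 13 × 8 = 104 days after 23 September 2073.
September has 30 days — 7 days to the end of September leaves 97.
October has 31 days (66 left).
November has 30 days (36 left).
December has 31 days (5 left).
5 days into January → 5 January 2074.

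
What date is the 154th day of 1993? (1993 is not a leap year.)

Jun 3, 1993

Jan has 31 days (154 − 31 = 123 remain).
Feb has 28 days (123 − 28 = 95 remain).
Mar has 31 days (95 − 31 = 64 remain).
Apr has 30 days (64 − 30 = 34 remain).
May has 31 days (34 − 31 = 3 remain).
3 into Jun → Jun 3.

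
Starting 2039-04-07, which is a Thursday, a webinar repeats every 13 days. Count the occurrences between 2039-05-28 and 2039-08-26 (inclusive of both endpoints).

Occurrences land 13·i days after 2039-04-07 for i = 0, 1, 2, …
2039-05-28 is 51 days after the start; 51 ÷ 13 = 3 remainder 12; since the remainder is 12, round up to i = 4. First occurrence in the window: #5 on 2039-05-29 (4×13 = 52 days in).
2039-08-26 is 141 days after the start; 141 ÷ 13 = 10 remainder 11. Last occurrence in the window: #11 on 2039-08-15.
Occurrences #5 through #11: 7 in total.

7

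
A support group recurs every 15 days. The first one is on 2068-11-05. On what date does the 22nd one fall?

The 22nd occurrence is 21 intervals after the first: 21 × 15 = 315 days after 2068-11-05.
November has 30 days — 25 days to the end of November leaves 290.
December has 31 days (259 left).
January has 31 days (228 left).
February has 28 days (200 left).
March has 31 days (169 left).
April has 30 days (139 left).
May has 31 days (108 left).
June has 30 days (78 left).
July has 31 days (47 left).
August has 31 days (16 left).
16 days into September → 2069-09-16.

2069-09-16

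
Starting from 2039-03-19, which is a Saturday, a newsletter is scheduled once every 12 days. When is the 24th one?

The 24th occurrence is 23 intervals after the first: 23 × 12 = 276 days after 2039-03-19.
March has 31 days — 12 days to the end of March leaves 264.
April has 30 days (234 left).
May has 31 days (203 left).
June has 30 days (173 left).
July has 31 days (142 left).
August has 31 days (111 left).
September has 30 days (81 left).
October has 31 days (50 left).
November has 30 days (20 left).
20 days into December → 2039-12-20.

2039-12-20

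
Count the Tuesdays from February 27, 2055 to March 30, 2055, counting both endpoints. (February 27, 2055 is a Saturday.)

February 27, 2055 is a Saturday; the first Tuesday on or after it is March 2, 2055 (3 days later).
From March 2, 2055 to March 30, 2055 is 30 − 2 = 28 days.
28 ÷ 7 = 4 full weeks with remainder 0, so 4 more Tuesdays after the first → 5.

5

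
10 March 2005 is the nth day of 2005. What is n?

Days in months before March: 31 + 28 = 59.
Plus 10 days into March → day 69.

69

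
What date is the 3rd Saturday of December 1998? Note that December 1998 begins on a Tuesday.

19 December 1998

December 1998 begins on a Tuesday, so the first Saturday is December 5 (4 days later).
The 3rd Saturday is 2 weeks later: 5 + 14 = 19.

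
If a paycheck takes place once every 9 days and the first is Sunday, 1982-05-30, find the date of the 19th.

1982-11-08

The 19th occurrence is 18 intervals after the first: 18 × 9 = 162 days after 1982-05-30.
May has 31 days — 1 day to the end of May leaves 161.
June has 30 days (131 left).
July has 31 days (100 left).
August has 31 days (69 left).
September has 30 days (39 left).
October has 31 days (8 left).
8 days into November → 1982-11-08.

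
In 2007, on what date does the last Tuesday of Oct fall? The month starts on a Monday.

Oct 30, 2007

Oct 2007 begins on a Monday, so the first Tuesday is Oct 2 (1 day later).
Oct 2007 has 31 days. Adding weeks: 2, 9, 16, 23, 30 — the last one ≤ 31 is the 30th.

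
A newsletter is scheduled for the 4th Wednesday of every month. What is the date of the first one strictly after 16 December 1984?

December 1984 starts on a Saturday; its first Wednesday is the 5th, so the 4th Wednesday is the 26th — 26 December 1984.
26 December 1984 is after 16 December 1984, so that is the next one.

26 December 1984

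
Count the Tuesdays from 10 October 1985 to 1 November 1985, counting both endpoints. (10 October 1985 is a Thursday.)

10 October 1985 is a Thursday; the first Tuesday on or after it is 15 October 1985 (5 days later).
From 15 October 1985 to 1 November 1985: 16 + 1 = 17 days (rest of October, November).
17 ÷ 7 = 2 full weeks with remainder 3, so 2 more Tuesdays after the first → 3.

3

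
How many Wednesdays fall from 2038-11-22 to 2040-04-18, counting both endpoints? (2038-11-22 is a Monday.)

74

2038-11-22 is a Monday; the first Wednesday on or after it is 2038-11-24 (2 days later).
From 2038-11-24 to 2040-04-18: 37 + 365 + 109 = 511 days (rest of 2038, 2039, to 2040-04-18 in 2040).
511 ÷ 7 = 73 full weeks with remainder 0, so 73 more Wednesdays after the first → 74.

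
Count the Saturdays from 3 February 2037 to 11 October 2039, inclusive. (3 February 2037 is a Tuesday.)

3 February 2037 is a Tuesday; the first Saturday on or after it is 7 February 2037 (4 days later).
From 7 February 2037 to 11 October 2039: 327 + 365 + 284 = 976 days (rest of 2037, 2038, to 11 October 2039 in 2039).
976 ÷ 7 = 139 full weeks with remainder 3, so 139 more Saturdays after the first → 140.

140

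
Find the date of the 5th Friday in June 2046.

June 2046 begins on a Friday, so the first Friday is June 1.
The 5th Friday is 4 weeks later: 1 + 28 = 29.

June 29, 2046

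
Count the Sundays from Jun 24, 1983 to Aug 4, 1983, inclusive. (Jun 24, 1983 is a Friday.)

Jun 24, 1983 is a Friday; the first Sunday on or after it is Jun 26, 1983 (2 days later).
From Jun 26, 1983 to Aug 4, 1983: 4 + 31 + 4 = 39 days (rest of Jun, Jul, Aug).
39 ÷ 7 = 5 full weeks with remainder 4, so 5 more Sundays after the first → 6.

6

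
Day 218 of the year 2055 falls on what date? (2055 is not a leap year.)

January has 31 days (218 − 31 = 187 remain).
February has 28 days (187 − 28 = 159 remain).
March has 31 days (159 − 31 = 128 remain).
April has 30 days (128 − 30 = 98 remain).
May has 31 days (98 − 31 = 67 remain).
June has 30 days (67 − 30 = 37 remain).
July has 31 days (37 − 31 = 6 remain).
6 into August → August 6.

2055-08-06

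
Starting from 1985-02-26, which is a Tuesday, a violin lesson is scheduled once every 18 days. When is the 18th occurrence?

The 18th occurrence is 17 intervals after the first: 17 × 18 = 306 days after 1985-02-26.
February has 28 days — 2 days to the end of February leaves 304.
March has 31 days (273 left).
April has 30 days (243 left).
May has 31 days (212 left).
June has 30 days (182 left).
July has 31 days (151 left).
August has 31 days (120 left).
September has 30 days (90 left).
October has 31 days (59 left).
November has 30 days (29 left).
29 days into December → 1985-12-29.

1985-12-29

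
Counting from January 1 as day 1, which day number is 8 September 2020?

Days in months before September: 31 + 29 + 31 + 30 + 31 + 30 + 31 + 31 = 244.
Plus 8 days into September → day 252.

252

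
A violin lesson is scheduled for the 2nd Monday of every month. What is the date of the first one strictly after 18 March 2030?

8 April 2030

March 2030 starts on a Friday; its first Monday is the 4th, so the 2nd Monday is the 11th — 11 March 2030.
That is not after 18 March 2030, so look at April 2030.
April 2030 starts on a Monday; its first Monday is the 1st, so the 2nd Monday is the 8th — 8 April 2030.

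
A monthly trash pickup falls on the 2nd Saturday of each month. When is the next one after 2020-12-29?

2021-01-09

December 2020 starts on a Tuesday; its first Saturday is the 5th, so the 2nd Saturday is the 12th — 2020-12-12.
That is not after 2020-12-29, so look at January 2021.
January 2021 starts on a Friday; its first Saturday is the 2nd, so the 2nd Saturday is the 9th — 2021-01-09.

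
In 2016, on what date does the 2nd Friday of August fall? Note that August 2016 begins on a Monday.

August 12, 2016

August 2016 begins on a Monday, so the first Friday is August 5 (4 days later).
The 2nd Friday is 1 weeks later: 5 + 7 = 12.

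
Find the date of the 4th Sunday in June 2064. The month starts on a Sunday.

June 2064 begins on a Sunday, so the first Sunday is June 1.
The 4th Sunday is 3 weeks later: 1 + 21 = 22.

June 22, 2064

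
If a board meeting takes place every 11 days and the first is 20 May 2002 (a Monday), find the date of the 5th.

3 July 2002

The 5th occurrence is 4 intervals after the first: 4 × 11 = 44 days after 20 May 2002.
May has 31 days — 11 days to the end of May leaves 33.
June has 30 days (3 left).
3 days into July → 3 July 2002.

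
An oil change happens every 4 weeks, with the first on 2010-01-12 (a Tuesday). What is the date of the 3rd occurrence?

The 3rd occurrence is 2 intervals after the first: 2 × 28 = 56 days after 2010-01-12.
January has 31 days — 19 days to the end of January leaves 37.
February has 28 days (9 left).
9 days into March → 2010-03-09.

2010-03-09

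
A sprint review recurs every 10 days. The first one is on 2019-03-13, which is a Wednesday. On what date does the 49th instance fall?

2020-07-05

The 49th occurrence is 48 intervals after the first: 48 × 10 = 480 days after 2019-03-13.
March has 31 days — 18 days to the end of March leaves 462.
From end of March to end of 2019 is 275 days (187 left).
January has 31 days (156 left).
February has 29 days (127 left).
March has 31 days (96 left).
April has 30 days (66 left).
May has 31 days (35 left).
June has 30 days (5 left).
5 days into July → 2020-07-05.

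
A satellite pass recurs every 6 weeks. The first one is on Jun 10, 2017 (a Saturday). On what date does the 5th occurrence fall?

The 5th occurrence is 4 intervals after the first: 4 × 42 = 168 days after Jun 10, 2017.
Jun has 30 days — 20 days to the end of Jun leaves 148.
Jul has 31 days (117 left).
Aug has 31 days (86 left).
Sep has 30 days (56 left).
Oct has 31 days (25 left).
25 days into Nov → Nov 25, 2017.

Nov 25, 2017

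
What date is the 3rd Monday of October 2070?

October 20, 2070

October 2070 begins on a Wednesday, so the first Monday is October 6 (5 days later).
The 3rd Monday is 2 weeks later: 6 + 14 = 20.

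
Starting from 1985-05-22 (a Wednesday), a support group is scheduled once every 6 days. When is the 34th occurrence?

The 34th occurrence is 33 intervals after the first: 33 × 6 = 198 days after 1985-05-22.
May has 31 days — 9 days to the end of May leaves 189.
June has 30 days (159 left).
July has 31 days (128 left).
August has 31 days (97 left).
September has 30 days (67 left).
October has 31 days (36 left).
November has 30 days (6 left).
6 days into December → 1985-12-06.

1985-12-06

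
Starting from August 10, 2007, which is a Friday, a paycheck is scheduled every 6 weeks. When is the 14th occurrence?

February 6, 2009

The 14th occurrence is 13 intervals after the first: 13 × 42 = 546 days after August 10, 2007.
August has 31 days — 21 days to the end of August leaves 525.
From end of August to end of 2007 is 122 days (403 left).
2008 has 366 days (37 left).
January has 31 days (6 left).
6 days into February → February 6, 2009.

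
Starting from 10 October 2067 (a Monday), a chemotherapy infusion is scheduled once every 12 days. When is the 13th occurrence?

2 March 2068

The 13th occurrence is 12 intervals after the first: 12 × 12 = 144 days after 10 October 2067.
October has 31 days — 21 days to the end of October leaves 123.
November has 30 days (93 left).
December has 31 days (62 left).
January has 31 days (31 left).
February has 29 days (2 left).
2 days into March → 2 March 2068.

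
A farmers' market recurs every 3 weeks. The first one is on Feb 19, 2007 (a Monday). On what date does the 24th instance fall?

Jun 16, 2008

The 24th occurrence is 23 intervals after the first: 23 × 21 = 483 days after Feb 19, 2007.
Feb has 28 days — 9 days to the end of Feb leaves 474.
From end of Feb to end of 2007 is 306 days (168 left).
Jan has 31 days (137 left).
Feb has 29 days (108 left).
Mar has 31 days (77 left).
Apr has 30 days (47 left).
May has 31 days (16 left).
16 days into Jun → Jun 16, 2008.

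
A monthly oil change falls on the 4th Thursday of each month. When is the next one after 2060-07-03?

July 2060 starts on a Thursday; its first Thursday is the 1st, so the 4th Thursday is the 22nd — 2060-07-22.
2060-07-22 is after 2060-07-03, so that is the next one.

2060-07-22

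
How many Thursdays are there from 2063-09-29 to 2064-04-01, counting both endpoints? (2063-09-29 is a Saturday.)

2063-09-29 is a Saturday; the first Thursday on or after it is 2063-10-04 (5 days later).
From 2063-10-04 to 2064-04-01: 27 + 30 + 31 + 31 + 29 + 31 + 1 = 180 days (rest of October, November, December, January, February, March, April).
180 ÷ 7 = 25 full weeks with remainder 5, so 25 more Thursdays after the first → 26.

26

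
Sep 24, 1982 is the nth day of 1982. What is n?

Days in months before Sep: 31 + 28 + 31 + 30 + 31 + 30 + 31 + 31 = 243.
Plus 24 days into Sep → day 267.

267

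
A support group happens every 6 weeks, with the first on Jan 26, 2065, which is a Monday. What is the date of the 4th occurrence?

The 4th occurrence is 3 intervals after the first: 3 × 42 = 126 days after Jan 26, 2065.
Jan has 31 days — 5 days to the end of Jan leaves 121.
Feb has 28 days (93 left).
Mar has 31 days (62 left).
Apr has 30 days (32 left).
May has 31 days (1 left).
1 day into Jun → Jun 1, 2065.

Jun 1, 2065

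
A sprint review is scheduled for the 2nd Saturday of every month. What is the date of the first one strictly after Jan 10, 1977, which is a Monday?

Jan 1977 starts on a Saturday; its first Saturday is the 1st, so the 2nd Saturday is the 8th — Jan 8, 1977.
That is not after Jan 10, 1977, so look at Feb 1977.
Feb 1977 starts on a Tuesday; its first Saturday is the 5th, so the 2nd Saturday is the 12th — Feb 12, 1977.

Feb 12, 1977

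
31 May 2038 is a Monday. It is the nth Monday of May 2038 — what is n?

Day 31 falls in week ⌈31/7⌉ of the month.
Days 1–7 hold the 1st Monday, 8–14 the 2nd, 15–21 the 3rd, 22–28 the 4th, 29–31 the 5th.
31 is in the range for the 5th.

5th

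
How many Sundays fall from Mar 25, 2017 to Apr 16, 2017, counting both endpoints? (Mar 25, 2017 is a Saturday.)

Mar 25, 2017 is a Saturday; the first Sunday on or after it is Mar 26, 2017 (1 day later).
From Mar 26, 2017 to Apr 16, 2017: 5 + 16 = 21 days (rest of Mar, Apr).
21 ÷ 7 = 3 full weeks with remainder 0, so 3 more Sundays after the first → 4.

4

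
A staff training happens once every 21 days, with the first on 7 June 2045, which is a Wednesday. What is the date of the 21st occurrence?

1 August 2046

The 21st occurrence is 20 intervals after the first: 20 × 21 = 420 days after 7 June 2045.
June has 30 days — 23 days to the end of June leaves 397.
July has 31 days (366 left).
August has 31 days (335 left).
September has 30 days (305 left).
October has 31 days (274 left).
November has 30 days (244 left).
December has 31 days (213 left).
January has 31 days (182 left).
February has 28 days (154 left).
March has 31 days (123 left).
April has 30 days (93 left).
May has 31 days (62 left).
June has 30 days (32 left).
July has 31 days (1 left).
1 day into August → 1 August 2046.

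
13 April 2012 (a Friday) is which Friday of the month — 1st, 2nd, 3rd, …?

Day 13 falls in week ⌈13/7⌉ of the month.
Days 1–7 hold the 1st Friday, 8–14 the 2nd, 15–21 the 3rd, 22–28 the 4th, 29–31 the 5th.
13 is in the range for the 2nd.

2nd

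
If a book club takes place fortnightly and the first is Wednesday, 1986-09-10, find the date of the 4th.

The 4th occurrence is 3 intervals after the first: 3 × 14 = 42 days after 1986-09-10.
September has 30 days — 20 days to the end of September leaves 22.
22 days into October → 1986-10-22.

1986-10-22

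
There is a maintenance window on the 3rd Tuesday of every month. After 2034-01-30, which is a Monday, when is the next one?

2034-02-21

January 2034 starts on a Sunday; its first Tuesday is the 3rd, so the 3rd Tuesday is the 17th — 2034-01-17.
That is not after 2034-01-30, so look at February 2034.
February 2034 starts on a Wednesday; its first Tuesday is the 7th, so the 3rd Tuesday is the 21st — 2034-02-21.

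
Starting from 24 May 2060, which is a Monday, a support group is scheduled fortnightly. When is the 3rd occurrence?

21 June 2060

The 3rd occurrence is 2 intervals after the first: 2 × 14 = 28 days after 24 May 2060.
May has 31 days — 7 days to the end of May leaves 21.
21 days into June → 21 June 2060.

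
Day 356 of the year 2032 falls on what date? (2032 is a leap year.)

January has 31 days (356 − 31 = 325 remain).
February has 29 days (325 − 29 = 296 remain).
March has 31 days (296 − 31 = 265 remain).
April has 30 days (265 − 30 = 235 remain).
May has 31 days (235 − 31 = 204 remain).
June has 30 days (204 − 30 = 174 remain).
July has 31 days (174 − 31 = 143 remain).
August has 31 days (143 − 31 = 112 remain).
September has 30 days (112 − 30 = 82 remain).
October has 31 days (82 − 31 = 51 remain).
November has 30 days (51 − 30 = 21 remain).
21 into December → December 21.

2032-12-21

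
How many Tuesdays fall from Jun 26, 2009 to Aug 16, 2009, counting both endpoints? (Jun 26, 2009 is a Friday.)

Jun 26, 2009 is a Friday; the first Tuesday on or after it is Jun 30, 2009 (4 days later).
From Jun 30, 2009 to Aug 16, 2009: 0 + 31 + 16 = 47 days (rest of Jun, Jul, Aug).
47 ÷ 7 = 6 full weeks with remainder 5, so 6 more Tuesdays after the first → 7.

7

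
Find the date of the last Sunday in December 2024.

December 29, 2024

The first Sunday of December 2024 is December 1.
December 2024 has 31 days. Adding weeks: 1, 8, 15, 22, 29 — the last one ≤ 31 is the 29th.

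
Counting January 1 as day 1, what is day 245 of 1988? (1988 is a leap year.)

January has 31 days (245 − 31 = 214 remain).
February has 29 days (214 − 29 = 185 remain).
March has 31 days (185 − 31 = 154 remain).
April has 30 days (154 − 30 = 124 remain).
May has 31 days (124 − 31 = 93 remain).
June has 30 days (93 − 30 = 63 remain).
July has 31 days (63 − 31 = 32 remain).
August has 31 days (32 − 31 = 1 remain).
1 into September → September 1.

September 1, 1988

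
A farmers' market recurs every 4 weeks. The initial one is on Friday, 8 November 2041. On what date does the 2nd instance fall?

The 2nd occurrence is 1 interval after the first: 1 × 28 = 28 days after 8 November 2041.
November has 30 days — 22 days to the end of November leaves 6.
6 days into December → 6 December 2041.

6 December 2041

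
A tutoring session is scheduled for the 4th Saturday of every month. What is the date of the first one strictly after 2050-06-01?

June 2050 starts on a Wednesday; its first Saturday is the 4th, so the 4th Saturday is the 25th — 2050-06-25.
2050-06-25 is after 2050-06-01, so that is the next one.

2050-06-25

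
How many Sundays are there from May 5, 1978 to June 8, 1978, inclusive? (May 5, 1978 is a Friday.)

5

May 5, 1978 is a Friday; the first Sunday on or after it is May 7, 1978 (2 days later).
From May 7, 1978 to June 8, 1978: 24 + 8 = 32 days (rest of May, June).
32 ÷ 7 = 4 full weeks with remainder 4, so 4 more Sundays after the first → 5.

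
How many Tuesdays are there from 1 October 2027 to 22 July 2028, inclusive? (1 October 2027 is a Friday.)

42

1 October 2027 is a Friday; the first Tuesday on or after it is 5 October 2027 (4 days later).
From 5 October 2027 to 22 July 2028: 26 + 30 + 31 + 31 + 29 + 31 + 30 + 31 + 30 + 22 = 291 days (rest of October, November, December, January, February, March, April, May, June, July).
291 ÷ 7 = 41 full weeks with remainder 4, so 41 more Tuesdays after the first → 42.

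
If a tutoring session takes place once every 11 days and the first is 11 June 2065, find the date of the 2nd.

The 2nd occurrence is 1 interval after the first: 1 × 11 = 11 days after 11 June 2065.
11 days later is 22 June 2065.

22 June 2065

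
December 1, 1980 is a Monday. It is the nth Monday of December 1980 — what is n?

Day 1 falls in week ⌈1/7⌉ of the month.
Days 1–7 hold the 1st Monday, 8–14 the 2nd, 15–21 the 3rd, 22–28 the 4th, 29–31 the 5th.
1 is in the range for the 1st.

1st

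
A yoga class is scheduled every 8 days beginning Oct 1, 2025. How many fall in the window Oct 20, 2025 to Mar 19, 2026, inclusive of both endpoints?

Occurrences land 8·i days after Oct 1, 2025 for i = 0, 1, 2, …
Oct 20, 2025 is 19 days after the start; 19 ÷ 8 = 2 remainder 3; since the remainder is 3, round up to i = 3. First occurrence in the window: #4 on Oct 25, 2025 (3×8 = 24 days in).
Mar 19, 2026 is 169 days after the start; 169 ÷ 8 = 21 remainder 1. Last occurrence in the window: #22 on Mar 18, 2026.
Occurrences #4 through #22: 19 in total.

19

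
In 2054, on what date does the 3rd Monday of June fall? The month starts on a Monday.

June 2054 begins on a Monday, so the first Monday is June 1.
The 3rd Monday is 2 weeks later: 1 + 14 = 15.

June 15, 2054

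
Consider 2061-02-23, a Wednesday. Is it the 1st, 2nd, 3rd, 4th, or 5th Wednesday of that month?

Day 23 falls in week ⌈23/7⌉ of the month.
Days 1–7 hold the 1st Wednesday, 8–14 the 2nd, 15–21 the 3rd, 22–28 the 4th, 29–31 the 5th.
23 is in the range for the 4th.

4th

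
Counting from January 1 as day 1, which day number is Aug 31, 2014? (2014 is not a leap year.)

243

Days in months before Aug: 31 + 28 + 31 + 30 + 31 + 30 + 31 = 212.
Plus 31 days into Aug → day 243.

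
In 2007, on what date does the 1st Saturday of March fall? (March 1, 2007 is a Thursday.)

March 2007 begins on a Thursday, so the first Saturday is March 3 (2 days later).

2007-03-03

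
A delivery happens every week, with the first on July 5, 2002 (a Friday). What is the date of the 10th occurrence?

September 6, 2002

The 10th occurrence is 9 intervals after the first: 9 × 7 = 63 days after July 5, 2002.
July has 31 days — 26 days to the end of July leaves 37.
August has 31 days (6 left).
6 days into September → September 6, 2002.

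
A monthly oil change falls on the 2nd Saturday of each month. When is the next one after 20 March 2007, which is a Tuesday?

March 2007 starts on a Thursday; its first Saturday is the 3rd, so the 2nd Saturday is the 10th — 10 March 2007.
That is not after 20 March 2007, so look at April 2007.
April 2007 starts on a Sunday; its first Saturday is the 7th, so the 2nd Saturday is the 14th — 14 April 2007.

14 April 2007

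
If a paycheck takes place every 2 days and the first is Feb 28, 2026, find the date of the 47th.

The 47th occurrence is 46 intervals after the first: 46 × 2 = 92 days after Feb 28, 2026.
Feb has 28 days — 0 days to the end of Feb leaves 92.
Mar has 31 days (61 left).
Apr has 30 days (31 left).
31 days into May → May 31, 2026.

May 31, 2026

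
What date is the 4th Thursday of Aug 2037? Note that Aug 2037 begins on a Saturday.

Aug 2037 begins on a Saturday, so the first Thursday is Aug 6 (5 days later).
The 4th Thursday is 3 weeks later: 6 + 21 = 27.

Aug 27, 2037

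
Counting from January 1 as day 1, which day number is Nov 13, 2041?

317

Days in months before Nov: 31 + 28 + 31 + 30 + 31 + 30 + 31 + 31 + 30 + 31 = 304.
Plus 13 days into Nov → day 317.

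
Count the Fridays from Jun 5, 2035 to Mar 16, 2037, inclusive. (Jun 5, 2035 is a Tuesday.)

93

Jun 5, 2035 is a Tuesday; the first Friday on or after it is Jun 8, 2035 (3 days later).
From Jun 8, 2035 to Mar 16, 2037: 206 + 366 + 75 = 647 days (rest of 2035, 2036, to Mar 16, 2037 in 2037).
647 ÷ 7 = 92 full weeks with remainder 3, so 92 more Fridays after the first → 93.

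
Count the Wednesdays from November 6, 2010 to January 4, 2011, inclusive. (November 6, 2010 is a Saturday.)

8

November 6, 2010 is a Saturday; the first Wednesday on or after it is November 10, 2010 (4 days later).
From November 10, 2010 to January 4, 2011: 20 + 31 + 4 = 55 days (rest of November, December, January).
55 ÷ 7 = 7 full weeks with remainder 6, so 7 more Wednesdays after the first → 8.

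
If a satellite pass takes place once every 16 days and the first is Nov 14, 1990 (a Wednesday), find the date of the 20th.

Sep 14, 1991

The 20th occurrence is 19 intervals after the first: 19 × 16 = 304 days after Nov 14, 1990.
Nov has 30 days — 16 days to the end of Nov leaves 288.
Dec has 31 days (257 left).
Jan has 31 days (226 left).
Feb has 28 days (198 left).
Mar has 31 days (167 left).
Apr has 30 days (137 left).
May has 31 days (106 left).
Jun has 30 days (76 left).
Jul has 31 days (45 left).
Aug has 31 days (14 left).
14 days into Sep → Sep 14, 1991.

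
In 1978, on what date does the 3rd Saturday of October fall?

1978-10-21

October 1978 begins on a Sunday, so the first Saturday is October 7 (6 days later).
The 3rd Saturday is 2 weeks later: 7 + 14 = 21.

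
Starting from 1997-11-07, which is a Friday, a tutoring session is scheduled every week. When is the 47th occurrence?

1998-09-25

The 47th occurrence is 46 intervals after the first: 46 × 7 = 322 days after 1997-11-07.
November has 30 days — 23 days to the end of November leaves 299.
December has 31 days (268 left).
January has 31 days (237 left).
February has 28 days (209 left).
March has 31 days (178 left).
April has 30 days (148 left).
May has 31 days (117 left).
June has 30 days (87 left).
July has 31 days (56 left).
August has 31 days (25 left).
25 days into September → 1998-09-25.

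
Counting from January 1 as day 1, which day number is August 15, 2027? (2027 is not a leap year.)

Days in months before August: 31 + 28 + 31 + 30 + 31 + 30 + 31 = 212.
Plus 15 days into August → day 227.

227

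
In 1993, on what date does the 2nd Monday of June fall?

The first Monday of June 1993 is June 7.
The 2nd Monday is 1 weeks later: 7 + 7 = 14.

14 June 1993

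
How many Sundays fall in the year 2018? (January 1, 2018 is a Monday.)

January 1, 2018 is a Monday; the first Sunday on or after it is January 7, 2018 (6 days later).
From January 7, 2018 to December 31, 2018: 24 + 28 + 31 + 30 + 31 + 30 + 31 + 31 + 30 + 31 + 30 + 31 = 358 days (rest of January, February, March, April, May, June, July, August, September, October, November, December).
358 ÷ 7 = 51 full weeks with remainder 1, so 51 more Sundays after the first → 52.

52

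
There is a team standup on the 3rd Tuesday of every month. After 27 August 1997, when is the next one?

16 September 1997

August 1997 starts on a Friday; its first Tuesday is the 5th, so the 3rd Tuesday is the 19th — 19 August 1997.
That is not after 27 August 1997, so look at September 1997.
September 1997 starts on a Monday; its first Tuesday is the 2nd, so the 3rd Tuesday is the 16th — 16 September 1997.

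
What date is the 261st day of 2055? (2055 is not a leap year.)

September 18, 2055

January has 31 days (261 − 31 = 230 remain).
February has 28 days (230 − 28 = 202 remain).
March has 31 days (202 − 31 = 171 remain).
April has 30 days (171 − 30 = 141 remain).
May has 31 days (141 − 31 = 110 remain).
June has 30 days (110 − 30 = 80 remain).
July has 31 days (80 − 31 = 49 remain).
August has 31 days (49 − 31 = 18 remain).
18 into September → September 18.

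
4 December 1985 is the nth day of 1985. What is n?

Days in months before December: 31 + 28 + 31 + 30 + 31 + 30 + 31 + 31 + 30 + 31 + 30 = 334.
Plus 4 days into December → day 338.

338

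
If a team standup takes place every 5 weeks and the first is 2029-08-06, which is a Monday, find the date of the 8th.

The 8th occurrence is 7 intervals after the first: 7 × 35 = 245 days after 2029-08-06.
August has 31 days — 25 days to the end of August leaves 220.
September has 30 days (190 left).
October has 31 days (159 left).
November has 30 days (129 left).
December has 31 days (98 left).
January has 31 days (67 left).
February has 28 days (39 left).
March has 31 days (8 left).
8 days into April → 2030-04-08.

2030-04-08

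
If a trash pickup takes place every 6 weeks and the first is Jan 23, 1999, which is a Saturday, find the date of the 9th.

The 9th occurrence is 8 intervals after the first: 8 × 42 = 336 days after Jan 23, 1999.
Jan has 31 days — 8 days to the end of Jan leaves 328.
Feb has 28 days (300 left).
Mar has 31 days (269 left).
Apr has 30 days (239 left).
May has 31 days (208 left).
Jun has 30 days (178 left).
Jul has 31 days (147 left).
Aug has 31 days (116 left).
Sep has 30 days (86 left).
Oct has 31 days (55 left).
Nov has 30 days (25 left).
25 days into Dec → Dec 25, 1999.

Dec 25, 1999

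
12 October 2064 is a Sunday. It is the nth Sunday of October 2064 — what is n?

2nd

Day 12 falls in week ⌈12/7⌉ of the month.
Days 1–7 hold the 1st Sunday, 8–14 the 2nd, 15–21 the 3rd, 22–28 the 4th, 29–31 the 5th.
12 is in the range for the 2nd.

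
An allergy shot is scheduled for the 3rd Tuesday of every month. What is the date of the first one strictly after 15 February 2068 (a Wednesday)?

21 February 2068

February 2068 starts on a Wednesday; its first Tuesday is the 7th, so the 3rd Tuesday is the 21st — 21 February 2068.
21 February 2068 is after 15 February 2068, so that is the next one.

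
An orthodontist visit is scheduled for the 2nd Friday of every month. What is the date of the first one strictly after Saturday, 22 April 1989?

12 May 1989

April 1989 starts on a Saturday; its first Friday is the 7th, so the 2nd Friday is the 14th — 14 April 1989.
That is not after 22 April 1989, so look at May 1989.
May 1989 starts on a Monday; its first Friday is the 5th, so the 2nd Friday is the 12th — 12 May 1989.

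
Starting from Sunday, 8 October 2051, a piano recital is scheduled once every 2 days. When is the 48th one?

The 48th occurrence is 47 intervals after the first: 47 × 2 = 94 days after 8 October 2051.
October has 31 days — 23 days to the end of October leaves 71.
November has 30 days (41 left).
December has 31 days (10 left).
10 days into January → 10 January 2052.

10 January 2052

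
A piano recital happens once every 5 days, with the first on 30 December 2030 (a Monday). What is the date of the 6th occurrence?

24 January 2031

The 6th occurrence is 5 intervals after the first: 5 × 5 = 25 days after 30 December 2030.
December has 31 days — 1 day to the end of December leaves 24.
24 days into January → 24 January 2031.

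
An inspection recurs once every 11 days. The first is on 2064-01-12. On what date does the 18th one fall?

2064-07-17

The 18th occurrence is 17 intervals after the first: 17 × 11 = 187 days after 2064-01-12.
January has 31 days — 19 days to the end of January leaves 168.
February has 29 days (139 left).
March has 31 days (108 left).
April has 30 days (78 left).
May has 31 days (47 left).
June has 30 days (17 left).
17 days into July → 2064-07-17.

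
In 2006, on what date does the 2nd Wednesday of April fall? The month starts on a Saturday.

April 12, 2006

April 2006 begins on a Saturday, so the first Wednesday is April 5 (4 days later).
The 2nd Wednesday is 1 weeks later: 5 + 7 = 12.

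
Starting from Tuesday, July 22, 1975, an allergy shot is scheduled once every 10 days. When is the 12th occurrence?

November 9, 1975

The 12th occurrence is 11 intervals after the first: 11 × 10 = 110 days after July 22, 1975.
July has 31 days — 9 days to the end of July leaves 101.
August has 31 days (70 left).
September has 30 days (40 left).
October has 31 days (9 left).
9 days into November → November 9, 1975.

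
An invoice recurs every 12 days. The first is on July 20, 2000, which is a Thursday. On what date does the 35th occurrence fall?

September 1, 2001

The 35th occurrence is 34 intervals after the first: 34 × 12 = 408 days after July 20, 2000.
July has 31 days — 11 days to the end of July leaves 397.
August has 31 days (366 left).
September has 30 days (336 left).
October has 31 days (305 left).
November has 30 days (275 left).
December has 31 days (244 left).
January has 31 days (213 left).
February has 28 days (185 left).
March has 31 days (154 left).
April has 30 days (124 left).
May has 31 days (93 left).
June has 30 days (63 left).
July has 31 days (32 left).
August has 31 days (1 left).
1 day into September → September 1, 2001.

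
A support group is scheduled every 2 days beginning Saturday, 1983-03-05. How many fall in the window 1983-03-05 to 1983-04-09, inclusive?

18

Occurrences land 2·i days after 1983-03-05 for i = 0, 1, 2, …
The window opens on the start date, so the first occurrence inside is #1 on 1983-03-05.
1983-04-09 is 35 days after the start; 35 ÷ 2 = 17 remainder 1. Last occurrence in the window: #18 on 1983-04-08.
Occurrences #1 through #18: 18 in total.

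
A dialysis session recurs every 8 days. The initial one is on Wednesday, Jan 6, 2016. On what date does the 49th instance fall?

Jan 24, 2017

The 49th occurrence is 48 intervals after the first: 48 × 8 = 384 days after Jan 6, 2016.
Jan has 31 days — 25 days to the end of Jan leaves 359.
Feb has 29 days (330 left).
Mar has 31 days (299 left).
Apr has 30 days (269 left).
May has 31 days (238 left).
Jun has 30 days (208 left).
Jul has 31 days (177 left).
Aug has 31 days (146 left).
Sep has 30 days (116 left).
Oct has 31 days (85 left).
Nov has 30 days (55 left).
Dec has 31 days (24 left).
24 days into Jan → Jan 24, 2017.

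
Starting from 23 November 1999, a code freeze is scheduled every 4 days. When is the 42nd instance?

5 May 2000

The 42nd occurrence is 41 intervals after the first: 41 × 4 = 164 days after 23 November 1999.
November has 30 days — 7 days to the end of November leaves 157.
December has 31 days (126 left).
January has 31 days (95 left).
February has 29 days (66 left).
March has 31 days (35 left).
April has 30 days (5 left).
5 days into May → 5 May 2000.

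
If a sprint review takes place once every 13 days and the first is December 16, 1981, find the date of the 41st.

May 20, 1983

The 41st occurrence is 40 intervals after the first: 40 × 13 = 520 days after December 16, 1981.
December has 31 days — 15 days to the end of December leaves 505.
1982 has 365 days (140 left).
January has 31 days (109 left).
February has 28 days (81 left).
March has 31 days (50 left).
April has 30 days (20 left).
20 days into May → May 20, 1983.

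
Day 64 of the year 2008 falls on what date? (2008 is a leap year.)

January has 31 days (64 − 31 = 33 remain).
February has 29 days (33 − 29 = 4 remain).
4 into March → March 4.

March 4, 2008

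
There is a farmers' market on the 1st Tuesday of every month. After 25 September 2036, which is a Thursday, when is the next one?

September 2036 starts on a Monday, so its 1st Tuesday is 2 September 2036 (1 day in).
That is not after 25 September 2036, so look at October 2036.
October 2036 starts on a Wednesday, so its 1st Tuesday is 7 October 2036 (6 days in).

7 October 2036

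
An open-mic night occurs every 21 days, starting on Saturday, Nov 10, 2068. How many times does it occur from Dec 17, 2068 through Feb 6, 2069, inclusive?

Occurrences land 21·i days after Nov 10, 2068 for i = 0, 1, 2, …
Dec 17, 2068 is 37 days after the start; 37 ÷ 21 = 1 remainder 16; since the remainder is 16, round up to i = 2. First occurrence in the window: #3 on Dec 22, 2068 (2×21 = 42 days in).
Feb 6, 2069 is 88 days after the start; 88 ÷ 21 = 4 remainder 4. Last occurrence in the window: #5 on Feb 2, 2069.
Occurrences #3 through #5: 3 in total.

3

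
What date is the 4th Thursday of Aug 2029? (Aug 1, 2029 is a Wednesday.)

Aug 23, 2029

Aug 2029 begins on a Wednesday, so the first Thursday is Aug 2 (1 day later).
The 4th Thursday is 3 weeks later: 2 + 21 = 23.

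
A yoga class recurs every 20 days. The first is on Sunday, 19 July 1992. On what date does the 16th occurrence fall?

15 May 1993

The 16th occurrence is 15 intervals after the first: 15 × 20 = 300 days after 19 July 1992.
July has 31 days — 12 days to the end of July leaves 288.
August has 31 days (257 left).
September has 30 days (227 left).
October has 31 days (196 left).
November has 30 days (166 left).
December has 31 days (135 left).
January has 31 days (104 left).
February has 28 days (76 left).
March has 31 days (45 left).
April has 30 days (15 left).
15 days into May → 15 May 1993.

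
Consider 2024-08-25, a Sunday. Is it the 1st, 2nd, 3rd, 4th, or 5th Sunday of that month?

4th

Day 25 falls in week ⌈25/7⌉ of the month.
Days 1–7 hold the 1st Sunday, 8–14 the 2nd, 15–21 the 3rd, 22–28 the 4th, 29–31 the 5th.
25 is in the range for the 4th.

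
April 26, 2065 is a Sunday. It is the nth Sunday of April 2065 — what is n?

Day 26 falls in week ⌈26/7⌉ of the month.
Days 1–7 hold the 1st Sunday, 8–14 the 2nd, 15–21 the 3rd, 22–28 the 4th, 29–31 the 5th.
26 is in the range for the 4th.

4th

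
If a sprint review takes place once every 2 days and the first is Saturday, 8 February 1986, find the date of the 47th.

The 47th occurrence is 46 intervals after the first: 46 × 2 = 92 days after 8 February 1986.
February has 28 days — 20 days to the end of February leaves 72.
March has 31 days (41 left).
April has 30 days (11 left).
11 days into May → 11 May 1986.

11 May 1986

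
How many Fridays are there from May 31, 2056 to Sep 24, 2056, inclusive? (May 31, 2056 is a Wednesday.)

17

May 31, 2056 is a Wednesday; the first Friday on or after it is Jun 2, 2056 (2 days later).
From Jun 2, 2056 to Sep 24, 2056: 28 + 31 + 31 + 24 = 114 days (rest of Jun, Jul, Aug, Sep).
114 ÷ 7 = 16 full weeks with remainder 2, so 16 more Fridays after the first → 17.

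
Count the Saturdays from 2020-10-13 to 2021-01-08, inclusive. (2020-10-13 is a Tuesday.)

2020-10-13 is a Tuesday; the first Saturday on or after it is 2020-10-17 (4 days later).
From 2020-10-17 to 2021-01-08: 14 + 30 + 31 + 8 = 83 days (rest of October, November, December, January).
83 ÷ 7 = 11 full weeks with remainder 6, so 11 more Saturdays after the first → 12.

12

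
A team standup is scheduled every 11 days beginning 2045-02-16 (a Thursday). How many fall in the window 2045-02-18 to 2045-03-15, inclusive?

2

Occurrences land 11·i days after 2045-02-16 for i = 0, 1, 2, …
2045-02-18 is 2 days after the start; 2 ÷ 11 = 0 remainder 2; since the remainder is 2, round up to i = 1. First occurrence in the window: #2 on 2045-02-27 (1×11 = 11 days in).
2045-03-15 is 27 days after the start; 27 ÷ 11 = 2 remainder 5. Last occurrence in the window: #3 on 2045-03-10.
Occurrences #2 through #3: 2 in total.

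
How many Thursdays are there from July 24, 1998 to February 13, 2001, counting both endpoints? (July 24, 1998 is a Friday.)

133

July 24, 1998 is a Friday; the first Thursday on or after it is July 30, 1998 (6 days later).
From July 30, 1998 to February 13, 2001: 154 + 365 + 366 + 44 = 929 days (rest of 1998, 1999, 2000, to February 13, 2001 in 2001).
929 ÷ 7 = 132 full weeks with remainder 5, so 132 more Thursdays after the first → 133.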